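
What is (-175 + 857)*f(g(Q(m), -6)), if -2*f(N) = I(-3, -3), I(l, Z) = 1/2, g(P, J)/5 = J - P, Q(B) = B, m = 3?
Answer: -341/2 ≈ -170.50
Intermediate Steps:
g(P, J) = -5*P + 5*J (g(P, J) = 5*(J - P) = -5*P + 5*J)
I(l, Z) = ½ (I(l, Z) = 1*(½) = ½)
f(N) = -¼ (f(N) = -½*½ = -¼)
(-175 + 857)*f(g(Q(m), -6)) = (-175 + 857)*(-¼) = 682*(-¼) = -341/2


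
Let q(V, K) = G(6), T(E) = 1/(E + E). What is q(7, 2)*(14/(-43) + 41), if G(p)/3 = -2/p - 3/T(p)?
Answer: -190641/43 ≈ -4433.5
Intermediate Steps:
T(E) = 1/(2*E)
G(p) = -18*p - 6/p (G(p) = 3*(-2/p - 3*2*p) = 3*(-2/p - 6*p) = 3*(-6*p - 2/p) = -18*p - 6/p)
q(V, K) = -109 (q(V, K) = -18*6 - 6/6 = -108 - 6*1/6 = -108 - 1 = -109)
q(7, 2)*(14/(-43) + 41) = -109*(14/(-43) + 41) = -109*(14*(-1/43) + 41) = -109*(-14/43 + 41) = -109*1749/43 = -190641/43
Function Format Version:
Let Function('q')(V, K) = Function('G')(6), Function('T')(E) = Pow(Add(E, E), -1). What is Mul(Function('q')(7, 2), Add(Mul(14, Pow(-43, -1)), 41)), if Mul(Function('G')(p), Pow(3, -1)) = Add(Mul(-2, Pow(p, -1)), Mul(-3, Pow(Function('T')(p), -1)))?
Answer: Rational(-190641, 43) ≈ -4433.5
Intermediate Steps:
Function('T')(E) = Mul(Rational(1, 2), Pow(E, -1)) (Function('T')(E) = Pow(Mul(2, E), -1) = Mul(Rational(1, 2), Pow(E, -1)))
Function('G')(p) = Add(Mul(-18, p), Mul(-6, Pow(p, -1))) (Function('G')(p) = Mul(3, Add(Mul(-2, Pow(p, -1)), Mul(-3, Pow(Mul(Rational(1, 2), Pow(p, -1)), -1)))) = Mul(3, Add(Mul(-2, Pow(p, -1)), Mul(-3, Mul(2, p)))) = Mul(3, Add(Mul(-2, Pow(p, -1)), Mul(-6, p))) = Mul(3, Add(Mul(-6, p), Mul(-2, Pow(p, -1)))) = Add(Mul(-18, p), Mul(-6, Pow(p, -1))))
Function('q')(V, K) = -109 (Function('q')(V, K) = Add(Mul(-18, 6), Mul(-6, Pow(6, -1))) = Add(-108, Mul(-6, Rational(1, 6))) = Add(-108, -1) = -109)
Mul(Function('q')(7, 2), Add(Mul(14, Pow(-43, -1)), 41)) = Mul(-109, Add(Mul(14, Pow(-43, -1)), 41)) = Mul(-109, Add(Mul(14, Rational(-1, 43)), 41)) = Mul(-109, Add(Rational(-14, 43), 41)) = Mul(-109, Rational(1749, 43)) = Rational(-190641, 43)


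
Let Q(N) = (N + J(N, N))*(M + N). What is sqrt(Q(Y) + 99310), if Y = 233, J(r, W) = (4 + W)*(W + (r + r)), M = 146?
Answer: sqrt(62973894) ≈ 7935.6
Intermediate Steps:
J(r, W) = (4 + W)*(W + 2*r)
Q(N) = (146 + N)*(3*N**2 + 13*N) (Q(N) = (N + (N**2 + 4*N + 8*N + 2*N*N))*(146 + N) = (N + (N**2 + 4*N + 8*N + 2*N**2))*(146 + N) = (N + (3*N**2 + 12*N))*(146 + N) = (3*N**2 + 13*N)*(146 + N) = (146 + N)*(3*N**2 + 13*N))
sqrt(Q(Y) + 99310) = sqrt(233*(1898 + 3*233**2 + 451*233) + 99310) = sqrt(233*(1898 + 3*54289 + 105083) + 99310) = sqrt(233*(1898 + 162867 + 105083) + 99310) = sqrt(233*269848 + 99310) = sqrt(62874584 + 99310) = sqrt(62973894)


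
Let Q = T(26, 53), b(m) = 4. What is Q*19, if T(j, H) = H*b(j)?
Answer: 4028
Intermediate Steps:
T(j, H) = 4*H (T(j, H) = H*4 = 4*H)
Q = 212 (Q = 4*53 = 212)
Q*19 = 212*19 = 4028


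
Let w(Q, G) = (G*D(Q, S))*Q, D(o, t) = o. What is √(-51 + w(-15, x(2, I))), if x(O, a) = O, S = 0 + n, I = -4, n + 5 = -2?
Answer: √399 ≈ 19.975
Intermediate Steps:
n = -7 (n = -5 - 2 = -7)
S = -7 (S = 0 - 7 = -7)
w(Q, G) = G*Q² (w(Q, G) = (G*Q)*Q = G*Q²)
√(-51 + w(-15, x(2, I))) = √(-51 + 2*(-15)²) = √(-51 + 2*225) = √(-51 + 450) = √399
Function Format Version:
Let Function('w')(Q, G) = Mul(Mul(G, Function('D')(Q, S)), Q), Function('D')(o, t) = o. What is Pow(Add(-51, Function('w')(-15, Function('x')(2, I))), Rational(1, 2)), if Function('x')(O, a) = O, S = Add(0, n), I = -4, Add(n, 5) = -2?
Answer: Pow(399, Rational(1, 2)) ≈ 19.975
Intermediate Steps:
n = -7 (n = Add(-5, -2) = -7)
S = -7 (S = Add(0, -7) = -7)
Function('w')(Q, G) = Mul(G, Pow(Q, 2)) (Function('w')(Q, G) = Mul(Mul(G, Q), Q) = Mul(G, Pow(Q, 2)))
Pow(Add(-51, Function('w')(-15, Function('x')(2, I))), Rational(1, 2)) = Pow(Add(-51, Mul(2, Pow(-15, 2))), Rational(1, 2)) = Pow(Add(-51, Mul(2, 225)), Rational(1, 2)) = Pow(Add(-51, 450), Rational(1, 2)) = Pow(399, Rational(1, 2))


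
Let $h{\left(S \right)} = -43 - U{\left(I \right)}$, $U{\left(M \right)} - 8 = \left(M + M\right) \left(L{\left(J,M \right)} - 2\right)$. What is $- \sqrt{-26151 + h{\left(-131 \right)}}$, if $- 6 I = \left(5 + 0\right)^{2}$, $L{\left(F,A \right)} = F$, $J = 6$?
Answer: $- \frac{i \sqrt{235518}}{3} \approx - 161.77 i$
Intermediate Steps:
$I = - \frac{25}{6}$ ($I = - \frac{\left(5 + 0\right)^{2}}{6} = - \frac{5^{2}}{6} = \left(- \frac{1}{6}\right) 25 = - \frac{25}{6} \approx -4.1667$)
$U{\left(M \right)} = 8 + 8 M$ ($U{\left(M \right)} = 8 + \left(M + M\right) \left(6 - 2\right) = 8 + 2 M 4 = 8 + 8 M$)
$h{\left(S \right)} = - \frac{53}{3}$ ($h{\left(S \right)} = -43 - \left(8 + 8 \left(- \frac{25}{6}\right)\right) = -43 - \left(8 - \frac{100}{3}\right) = -43 - - \frac{76}{3} = -43 + \frac{76}{3} = - \frac{53}{3}$)
$- \sqrt{-26151 + h{\left(-131 \right)}} = - \sqrt{-26151 - \frac{53}{3}} = - \sqrt{- \frac{78506}{3}} = - \frac{i \sqrt{235518}}{3}$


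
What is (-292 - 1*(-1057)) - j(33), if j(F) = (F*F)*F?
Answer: -35172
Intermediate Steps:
j(F) = F³ (j(F) = F²*F = F³)
(-292 - 1*(-1057)) - j(33) = (-292 - 1*(-1057)) - 1*33³ = (-292 + 1057) - 1*35937 = 765 - 35937 = -35172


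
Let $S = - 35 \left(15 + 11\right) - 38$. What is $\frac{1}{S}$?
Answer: $- \frac{1}{948} \approx -0.0010549$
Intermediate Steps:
$S = -948$ ($S = \left(-35\right) 26 - 38 = -910 - 38 = -948$)
$\frac{1}{S} = \frac{1}{-948} = - \frac{1}{948}$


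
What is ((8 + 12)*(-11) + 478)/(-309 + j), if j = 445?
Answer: 129/68 ≈ 1.8971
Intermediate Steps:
((8 + 12)*(-11) + 478)/(-309 + j) = ((8 + 12)*(-11) + 478)/(-309 + 445) = (20*(-11) + 478)/136 = (-220 + 478)*(1/136) = 258*(1/136) = 129/68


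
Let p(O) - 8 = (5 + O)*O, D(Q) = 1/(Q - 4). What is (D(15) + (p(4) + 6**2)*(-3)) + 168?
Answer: -791/11 ≈ -71.909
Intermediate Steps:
D(Q) = 1/(-4 + Q)
p(O) = 8 + O*(5 + O) (p(O) = 8 + (5 + O)*O = 8 + O*(5 + O))
(D(15) + (p(4) + 6**2)*(-3)) + 168 = (1/(-4 + 15) + ((8 + 4**2 + 5*4) + 6**2)*(-3)) + 168 = (1/11 + ((8 + 16 + 20) + 36)*(-3)) + 168 = (1/11 + (44 + 36)*(-3)) + 168 = (1/11 + 80*(-3)) + 168 = (1/11 - 240) + 168 = -2639/11 + 168 = -791/11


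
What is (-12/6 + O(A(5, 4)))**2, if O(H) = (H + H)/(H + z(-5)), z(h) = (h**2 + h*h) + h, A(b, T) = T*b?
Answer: 324/169 ≈ 1.9172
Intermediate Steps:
z(h) = h + 2*h**2 (z(h) = (h**2 + h**2) + h = 2*h**2 + h = h + 2*h**2)
O(H) = 2*H/(45 + H) (O(H) = (H + H)/(H - 5*(1 + 2*(-5))) = (2*H)/(H - 5*(1 - 10)) = (2*H)/(H - 5*(-9)) = (2*H)/(H + 45) = (2*H)/(45 + H) = 2*H/(45 + H))
(-12/6 + O(A(5, 4)))**2 = (-12/6 + 2*(4*5)/(45 + 4*5))**2 = (-12*1/6 + 2*20/(45 + 20))**2 = (-2 + 2*20/65)**2 = (-2 + 2*20*(1/65))**2 = (-2 + 8/13)**2 = (-18/13)**2 = 324/169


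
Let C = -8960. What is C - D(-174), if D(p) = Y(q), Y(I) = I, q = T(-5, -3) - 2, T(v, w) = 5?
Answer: -8963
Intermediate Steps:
q = 3 (q = 5 - 2 = 3)
D(p) = 3
C - D(-174) = -8960 - 1*3 = -8960 - 3 = -8963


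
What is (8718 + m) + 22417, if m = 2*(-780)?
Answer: 29575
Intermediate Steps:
m = -1560
(8718 + m) + 22417 = (8718 - 1560) + 22417 = 7158 + 22417 = 29575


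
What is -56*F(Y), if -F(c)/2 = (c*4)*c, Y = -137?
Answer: 8408512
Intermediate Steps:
F(c) = -8*c² (F(c) = -2*c*4*c = -2*4*c*c = -8*c²)
-56*F(Y) = -(-448)*(-137)² = -(-448)*18769 = -56*(-150152) = 8408512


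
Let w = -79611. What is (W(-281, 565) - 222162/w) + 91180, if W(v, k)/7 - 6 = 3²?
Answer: 2422504099/26537 ≈ 91288.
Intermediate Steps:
W(v, k) = 105 (W(v, k) = 42 + 7*3² = 42 + 7*9 = 42 + 63 = 105)
(W(-281, 565) - 222162/w) + 91180 = (105 - 222162/(-79611)) + 91180 = (105 - 222162*(-1/79611)) + 91180 = (105 + 74054/26537) + 91180 = 2860439/26537 + 91180 = 2422504099/26537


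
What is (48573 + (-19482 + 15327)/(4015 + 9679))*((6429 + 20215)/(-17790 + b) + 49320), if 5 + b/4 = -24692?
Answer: 956093140909006053/399104783 ≈ 2.3956e+9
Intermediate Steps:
b = -98788 (b = -20 + 4*(-24692) = -20 - 98768 = -98788)
(48573 + (-19482 + 15327)/(4015 + 9679))*((6429 + 20215)/(-17790 + b) + 49320) = (48573 + (-19482 + 15327)/(4015 + 9679))*((6429 + 20215)/(-17790 - 98788) + 49320) = (48573 - 4155/13694)*(26644/(-116578) + 49320) = (48573 - 4155*1/13694)*(26644*(-1/116578) + 49320) = (48573 - 4155/13694)*(-13322/58289 + 49320) = (665154507/13694)*(2874800158/58289) = 956093140909006053/399104783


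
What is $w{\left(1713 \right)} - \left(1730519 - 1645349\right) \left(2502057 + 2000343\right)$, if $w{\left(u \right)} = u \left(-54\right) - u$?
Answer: $-383469502215$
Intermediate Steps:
$w{\left(u \right)} = - 55 u$ ($w{\left(u \right)} = - 54 u - u = - 55 u$)
$w{\left(1713 \right)} - \left(1730519 - 1645349\right) \left(2502057 + 2000343\right) = \left(-55\right) 1713 - \left(1730519 - 1645349\right) \left(2502057 + 2000343\right) = -94215 - 85170 \cdot 4502400 = -94215 - 383469408000 = -383469502215$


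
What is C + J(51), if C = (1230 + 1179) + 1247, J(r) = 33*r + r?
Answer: 5390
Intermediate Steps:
J(r) = 34*r
C = 3656 (C = 2409 + 1247 = 3656)
C + J(51) = 3656 + 34*51 = 3656 + 1734 = 5390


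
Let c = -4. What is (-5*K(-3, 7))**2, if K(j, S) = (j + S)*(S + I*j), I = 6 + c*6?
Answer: 1488400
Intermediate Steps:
I = -18 (I = 6 - 4*6 = 6 - 24 = -18)
K(j, S) = (S + j)*(S - 18*j) (K(j, S) = (j + S)*(S - 18*j) = (S + j)*(S - 18*j))
(-5*K(-3, 7))**2 = (-5*(7**2 - 18*(-3)**2 - 17*7*(-3)))**2 = (-5*(49 - 18*9 + 357))**2 = (-5*(49 - 162 + 357))**2 = (-5*244)**2 = (-1220)**2 = 1488400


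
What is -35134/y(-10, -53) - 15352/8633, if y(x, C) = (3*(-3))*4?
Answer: 151379575/155394 ≈ 974.17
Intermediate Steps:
y(x, C) = -36 (y(x, C) = -9*4 = -36)
-35134/y(-10, -53) - 15352/8633 = -35134/(-36) - 15352/8633 = -35134*(-1/36) - 15352*1/8633 = 17567/18 - 15352/8633 = 151379575/155394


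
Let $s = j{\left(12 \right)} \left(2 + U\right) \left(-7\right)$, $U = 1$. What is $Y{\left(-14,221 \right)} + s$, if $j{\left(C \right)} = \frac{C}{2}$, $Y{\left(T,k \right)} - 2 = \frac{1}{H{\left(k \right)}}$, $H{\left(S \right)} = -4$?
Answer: $- \frac{497}{4} \approx -124.25$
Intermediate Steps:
$Y{\left(T,k \right)} = \frac{7}{4}$ ($Y{\left(T,k \right)} = 2 + \frac{1}{-4} = 2 - \frac{1}{4} = \frac{7}{4}$)
$j{\left(C \right)} = \frac{C}{2}$ ($j{\left(C \right)} = C \frac{1}{2} = \frac{C}{2}$)
$s = -126$ ($s = \frac{1}{2} \cdot 12 \left(2 + 1\right) \left(-7\right) = 6 \cdot 3 \left(-7\right) = 6 \left(-21\right) = -126$)
$Y{\left(-14,221 \right)} + s = \frac{7}{4} - 126 = - \frac{497}{4}$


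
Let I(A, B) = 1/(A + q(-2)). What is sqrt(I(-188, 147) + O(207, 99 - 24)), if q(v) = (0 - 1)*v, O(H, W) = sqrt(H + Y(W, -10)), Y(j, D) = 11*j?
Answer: sqrt(-186 + 69192*sqrt(258))/186 ≈ 5.6674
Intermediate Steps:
O(H, W) = sqrt(H + 11*W)
q(v) = -v
I(A, B) = 1/(2 + A) (I(A, B) = 1/(A - 1*(-2)) = 1/(A + 2) = 1/(2 + A))
sqrt(I(-188, 147) + O(207, 99 - 24)) = sqrt(1/(2 - 188) + sqrt(207 + 11*(99 - 24))) = sqrt(1/(-186) + sqrt(207 + 11*75)) = sqrt(-1/186 + sqrt(207 + 825)) = sqrt(-1/186 + sqrt(1032)) = sqrt(-1/186 + 2*sqrt(258))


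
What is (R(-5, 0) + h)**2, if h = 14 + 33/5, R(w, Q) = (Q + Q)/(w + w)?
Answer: 10609/25 ≈ 424.36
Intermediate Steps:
R(w, Q) = Q/w (R(w, Q) = (2*Q)/((2*w)) = (2*Q)*(1/(2*w)) = Q/w)
h = 103/5 (h = 14 + 33*(1/5) = 14 + 33/5 = 103/5 ≈ 20.600)
(R(-5, 0) + h)**2 = (0/(-5) + 103/5)**2 = (0*(-1/5) + 103/5)**2 = (0 + 103/5)**2 = (103/5)**2 = 10609/25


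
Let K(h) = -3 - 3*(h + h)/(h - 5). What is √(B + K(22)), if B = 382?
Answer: √107287/17 ≈ 19.267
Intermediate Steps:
K(h) = -3 - 6*h/(-5 + h) (K(h) = -3 - 3*2*h/(-5 + h) = -3 - 6*h/(-5 + h))
√(B + K(22)) = √(382 + 3*(5 - 3*22)/(-5 + 22)) = √(382 + 3*(5 - 66)/17) = √(382 + 3*(1/17)*(-61)) = √(382 - 183/17) = √(6311/17) = √107287/17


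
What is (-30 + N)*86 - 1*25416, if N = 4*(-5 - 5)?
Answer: -31436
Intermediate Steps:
N = -40 (N = 4*(-10) = -40)
(-30 + N)*86 - 1*25416 = (-30 - 40)*86 - 1*25416 = -70*86 - 25416 = -6020 - 25416 = -31436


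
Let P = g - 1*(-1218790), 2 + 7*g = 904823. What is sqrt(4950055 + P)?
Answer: 4*sqrt(19287947)/7 ≈ 2509.6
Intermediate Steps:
g = 904821/7 (g = -2/7 + (1/7)*904823 = -2/7 + 904823/7 = 904821/7 ≈ 1.2926e+5)
P = 9436351/7 (P = 904821/7 - 1*(-1218790) = 904821/7 + 1218790 = 9436351/7 ≈ 1.3481e+6)
sqrt(4950055 + P) = sqrt(4950055 + 9436351/7) = sqrt(44086736/7) = 4*sqrt(19287947)/7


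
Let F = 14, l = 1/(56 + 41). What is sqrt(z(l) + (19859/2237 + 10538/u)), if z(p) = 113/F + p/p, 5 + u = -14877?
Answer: sqrt(19107900614201546)/33291034 ≈ 4.1522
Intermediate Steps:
l = 1/97 ≈ 0.010309
u = -14882 (u = -5 - 14877 = -14882)
z(p) = 127/14 (z(p) = 113/14 + p/p = 113*(1/14) + 1 = 113/14 + 1 = 127/14)
sqrt(z(l) + (19859/2237 + 10538/u)) = sqrt(127/14 + (19859/2237 + 10538/(-14882))) = sqrt(127/14 + (19859*(1/2237) + 10538*(-1/14882))) = sqrt(127/14 + (19859/2237 - 5269/7441)) = sqrt(127/14 + 135984066/16645517) = sqrt(573965369/33291034) = sqrt(19107900614201546)/33291034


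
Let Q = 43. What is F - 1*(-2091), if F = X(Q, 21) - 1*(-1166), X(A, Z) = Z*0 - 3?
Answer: 3254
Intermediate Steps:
X(A, Z) = -3 (X(A, Z) = 0 - 3 = -3)
F = 1163 (F = -3 - 1*(-1166) = -3 + 1166 = 1163)
F - 1*(-2091) = 1163 - 1*(-2091) = 1163 + 2091 = 3254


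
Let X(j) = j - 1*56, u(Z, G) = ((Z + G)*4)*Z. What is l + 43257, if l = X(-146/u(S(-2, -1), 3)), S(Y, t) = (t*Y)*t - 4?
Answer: 1555163/36 ≈ 43199.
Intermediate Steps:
S(Y, t) = -4 + Y*t**2 (S(Y, t) = (Y*t)*t - 4 = Y*t**2 - 4 = -4 + Y*t**2)
u(Z, G) = Z*(4*G + 4*Z) (u(Z, G) = ((G + Z)*4)*Z = (4*G + 4*Z)*Z = Z*(4*G + 4*Z))
X(j) = -56 + j (X(j) = j - 56 = -56 + j)
l = -2089/36 (l = -56 - 146*1/(4*(-4 - 2*(-1)**2)*(3 + (-4 - 2*(-1)**2))) = -56 - 146*1/(4*(-4 - 2*1)*(3 + (-4 - 2*1))) = -56 - 146*1/(4*(-4 - 2)*(3 + (-4 - 2))) = -56 - 146*(-1/(24*(3 - 6))) = -56 - 146/(4*(-6)*(-3)) = -56 - 146/72 = -56 - 146*1/72 = -56 - 73/36 = -2089/36 ≈ -58.028)
l + 43257 = -2089/36 + 43257 = 1555163/36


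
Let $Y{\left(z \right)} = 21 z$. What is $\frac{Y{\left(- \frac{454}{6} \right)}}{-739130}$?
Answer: $\frac{227}{105590} \approx 0.0021498$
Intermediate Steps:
$\frac{Y{\left(- \frac{454}{6} \right)}}{-739130} = \frac{21 \left(- \frac{454}{6}\right)}{-739130} = 21 \left(\left(-454\right) \frac{1}{6}\right) \left(- \frac{1}{739130}\right) = 21 \left(- \frac{227}{3}\right) \left(- \frac{1}{739130}\right) = \left(-1589\right) \left(- \frac{1}{739130}\right) = \frac{227}{105590}$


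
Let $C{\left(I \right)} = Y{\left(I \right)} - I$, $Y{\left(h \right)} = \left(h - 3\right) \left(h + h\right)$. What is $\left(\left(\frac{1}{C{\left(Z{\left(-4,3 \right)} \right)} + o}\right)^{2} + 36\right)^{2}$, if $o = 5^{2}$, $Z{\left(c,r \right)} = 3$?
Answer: $\frac{303630625}{234256} \approx 1296.1$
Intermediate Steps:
$Y{\left(h \right)} = 2 h \left(-3 + h\right)$ ($Y{\left(h \right)} = \left(-3 + h\right) 2 h = 2 h \left(-3 + h\right)$)
$o = 25$
$C{\left(I \right)} = - I + 2 I \left(-3 + I\right)$ ($C{\left(I \right)} = 2 I \left(-3 + I\right) - I = - I + 2 I \left(-3 + I\right)$)
$\left(\left(\frac{1}{C{\left(Z{\left(-4,3 \right)} \right)} + o}\right)^{2} + 36\right)^{2} = \left(\left(\frac{1}{3 \left(-7 + 2 \cdot 3\right) + 25}\right)^{2} + 36\right)^{2} = \left(\left(\frac{1}{3 \left(-7 + 6\right) + 25}\right)^{2} + 36\right)^{2} = \left(\left(\frac{1}{3 \left(-1\right) + 25}\right)^{2} + 36\right)^{2} = \left(\left(\frac{1}{-3 + 25}\right)^{2} + 36\right)^{2} = \left(\left(\frac{1}{22}\right)^{2} + 36\right)^{2} = \left(\frac{1}{484} + 36\right)^{2} = \left(\frac{17425}{484}\right)^{2} = \frac{303630625}{234256}$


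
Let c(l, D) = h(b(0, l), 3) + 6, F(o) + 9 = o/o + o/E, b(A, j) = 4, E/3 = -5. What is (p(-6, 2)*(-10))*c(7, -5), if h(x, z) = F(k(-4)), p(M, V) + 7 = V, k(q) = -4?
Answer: -260/3 ≈ -86.667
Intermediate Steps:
E = -15 (E = 3*(-5) = -15)
p(M, V) = -7 + V
F(o) = -8 - o/15 (F(o) = -9 + (o/o + o/(-15)) = -9 + (1 + o*(-1/15)) = -9 + (1 - o/15) = -8 - o/15)
h(x, z) = -116/15 (h(x, z) = -8 - 1/15*(-4) = -8 + 4/15 = -116/15)
c(l, D) = -26/15 (c(l, D) = -116/15 + 6 = -26/15)
(p(-6, 2)*(-10))*c(7, -5) = ((-7 + 2)*(-10))*(-26/15) = -5*(-10)*(-26/15) = 50*(-26/15) = -260/3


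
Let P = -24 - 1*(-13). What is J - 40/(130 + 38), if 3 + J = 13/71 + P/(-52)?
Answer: -220459/77532 ≈ -2.8435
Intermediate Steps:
P = -11 (P = -24 + 13 = -11)
J = -9619/3692 (J = -3 + (13/71 - 11/(-52)) = -3 + (13*(1/71) - 11*(-1/52)) = -3 + (13/71 + 11/52) = -3 + 1457/3692 = -9619/3692 ≈ -2.6054)
J - 40/(130 + 38) = -9619/3692 - 40/(130 + 38) = -9619/3692 - 40/168 = -9619/3692 - 40*1/168 = -9619/3692 - 5/21 = -220459/77532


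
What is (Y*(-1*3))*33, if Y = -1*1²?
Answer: 99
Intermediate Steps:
Y = -1 (Y = -1*1 = -1)
(Y*(-1*3))*33 = -(-1)*3*33 = -1*(-3)*33 = 3*33 = 99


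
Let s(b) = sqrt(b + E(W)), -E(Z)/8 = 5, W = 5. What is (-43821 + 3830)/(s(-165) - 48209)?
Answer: 1927926119/2324107886 + 39991*I*sqrt(205)/2324107886 ≈ 0.82953 + 0.00024637*I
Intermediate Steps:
E(Z) = -40 (E(Z) = -8*5 = -40)
s(b) = sqrt(-40 + b) (s(b) = sqrt(b - 40) = sqrt(-40 + b))
(-43821 + 3830)/(s(-165) - 48209) = (-43821 + 3830)/(sqrt(-40 - 165) - 48209) = -39991/(sqrt(-205) - 48209) = -39991/(I*sqrt(205) - 48209) = -39991/(-48209 + I*sqrt(205))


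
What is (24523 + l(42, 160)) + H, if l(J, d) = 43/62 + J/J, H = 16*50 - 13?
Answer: 1569325/62 ≈ 25312.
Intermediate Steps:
H = 787 (H = 800 - 13 = 787)
l(J, d) = 105/62 (l(J, d) = 43*(1/62) + 1 = 43/62 + 1 = 105/62)
(24523 + l(42, 160)) + H = (24523 + 105/62) + 787 = 1520531/62 + 787 = 1569325/62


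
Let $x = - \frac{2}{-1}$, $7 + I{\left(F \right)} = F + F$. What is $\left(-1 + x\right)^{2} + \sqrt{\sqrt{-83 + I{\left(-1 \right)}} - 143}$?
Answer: $1 + \sqrt{-143 + 2 i \sqrt{23}} \approx 1.4008 + 11.965 i$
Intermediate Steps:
$I{\left(F \right)} = -7 + 2 F$ ($I{\left(F \right)} = -7 + \left(F + F\right) = -7 + 2 F$)
$x = 2$ ($x = \left(-2\right) \left(-1\right) = 2$)
$\left(-1 + x\right)^{2} + \sqrt{\sqrt{-83 + I{\left(-1 \right)}} - 143} = \left(-1 + 2\right)^{2} + \sqrt{\sqrt{-83 + \left(-7 + 2 \left(-1\right)\right)} - 143} = 1^{2} + \sqrt{\sqrt{-83 - 9} - 143} = 1 + \sqrt{\sqrt{-83 - 9} - 143} = 1 + \sqrt{\sqrt{-92} - 143} = 1 + \sqrt{2 i \sqrt{23} - 143} = 1 + \sqrt{-143 + 2 i \sqrt{23}}$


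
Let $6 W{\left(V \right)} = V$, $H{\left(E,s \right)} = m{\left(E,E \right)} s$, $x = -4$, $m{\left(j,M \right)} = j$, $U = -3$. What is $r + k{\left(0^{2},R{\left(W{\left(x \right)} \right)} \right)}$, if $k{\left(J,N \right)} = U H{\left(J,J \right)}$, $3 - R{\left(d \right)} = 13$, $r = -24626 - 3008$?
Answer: $-27634$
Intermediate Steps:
$H{\left(E,s \right)} = E s$
$W{\left(V \right)} = \frac{V}{6}$
$r = -27634$ ($r = -24626 - 3008 = -27634$)
$R{\left(d \right)} = -10$ ($R{\left(d \right)} = 3 - 13 = -10$)
$k{\left(J,N \right)} = - 3 J^{2}$ ($k{\left(J,N \right)} = - 3 J J = - 3 J^{2}$)
$r + k{\left(0^{2},R{\left(W{\left(x \right)} \right)} \right)} = -27634 - 3 \left(0^{2}\right)^{2} = -27634 - 3 \cdot 0^{2} = -27634 - 0 = -27634 + 0 = -27634$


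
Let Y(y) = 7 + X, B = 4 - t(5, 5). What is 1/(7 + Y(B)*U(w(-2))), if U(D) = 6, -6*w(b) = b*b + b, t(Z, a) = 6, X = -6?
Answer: 1/13 ≈ 0.076923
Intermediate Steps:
w(b) = -b/6 - b**2/6 (w(b) = -(b*b + b)/6 = -(b**2 + b)/6 = -(b + b**2)/6 = -b/6 - b**2/6)
B = -2 (B = 4 - 1*6 = 4 - 6 = -2)
Y(y) = 1 (Y(y) = 7 - 6 = 1)
1/(7 + Y(B)*U(w(-2))) = 1/(7 + 1*6) = 1/(7 + 6) = 1/13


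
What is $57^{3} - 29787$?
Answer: $155406$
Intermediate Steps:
$57^{3} - 29787 = 185193 - 29787 = 155406$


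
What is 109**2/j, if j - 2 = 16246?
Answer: 11881/16248 ≈ 0.73123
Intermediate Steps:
j = 16248 (j = 2 + 16246 = 16248)
109**2/j = 109**2/16248 = 11881*(1/16248) = 11881/16248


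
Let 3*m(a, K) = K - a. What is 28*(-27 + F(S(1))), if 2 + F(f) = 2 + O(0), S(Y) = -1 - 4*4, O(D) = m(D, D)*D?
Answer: -756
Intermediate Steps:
m(a, K) = -a/3 + K/3 (m(a, K) = (K - a)/3 = -a/3 + K/3)
O(D) = 0 (O(D) = (-D/3 + D/3)*D = 0*D = 0)
S(Y) = -17 (S(Y) = -1 - 16 = -17)
F(f) = 0 (F(f) = -2 + (2 + 0) = -2 + 2 = 0)
28*(-27 + F(S(1))) = 28*(-27 + 0) = 28*(-27) = -756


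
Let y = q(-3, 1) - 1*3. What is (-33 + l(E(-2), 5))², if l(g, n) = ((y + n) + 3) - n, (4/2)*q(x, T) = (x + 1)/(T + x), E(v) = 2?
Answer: 4225/4 ≈ 1056.3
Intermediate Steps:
q(x, T) = (1 + x)/(2*(T + x)) (q(x, T) = ((x + 1)/(T + x))/2 = ((1 + x)/(T + x))/2 = (1 + x)/(2*(T + x)))
y = -5/2 (y = (1 - 3)/(2*(1 - 3)) - 1*3 = (½)*(-2)/(-2) - 3 = (½)*(-½)*(-2) - 3 = ½ - 3 = -5/2 ≈ -2.5000)
l(g, n) = ½ (l(g, n) = ((-5/2 + n) + 3) - n = (½ + n) - n = ½)
(-33 + l(E(-2), 5))² = (-33 + ½)² = (-65/2)² = 4225/4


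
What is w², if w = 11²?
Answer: 14641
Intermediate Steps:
w = 121
w² = 121² = 14641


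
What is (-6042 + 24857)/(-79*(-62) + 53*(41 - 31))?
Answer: 18815/5428 ≈ 3.4663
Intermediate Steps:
(-6042 + 24857)/(-79*(-62) + 53*(41 - 31)) = 18815/(4898 + 53*10) = 18815/(4898 + 530) = 18815/5428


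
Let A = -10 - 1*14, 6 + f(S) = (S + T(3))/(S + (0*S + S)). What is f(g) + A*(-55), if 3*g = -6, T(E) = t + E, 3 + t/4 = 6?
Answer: 5243/4 ≈ 1310.8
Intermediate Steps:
t = 12 (t = -12 + 4*6 = -12 + 24 = 12)
T(E) = 12 + E
g = -2 (g = (⅓)*(-6) = -2)
f(S) = -6 + (15 + S)/(2*S) (f(S) = -6 + (S + (12 + 3))/(S + (0*S + S)) = -6 + (S + 15)/(S + (0 + S)) = -6 + (15 + S)/(S + S) = -6 + (15 + S)/((2*S)) = -6 + (15 + S)*(1/(2*S)) = -6 + (15 + S)/(2*S))
A = -24 (A = -10 - 14 = -24)
f(g) + A*(-55) = (½)*(15 - 11*(-2))/(-2) - 24*(-55) = (½)*(-½)*(15 + 22) + 1320 = (½)*(-½)*37 + 1320 = -37/4 + 1320 = 5243/4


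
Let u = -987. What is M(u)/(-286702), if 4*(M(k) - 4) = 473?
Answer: -489/1146808 ≈ -0.00042640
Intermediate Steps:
M(k) = 489/4 (M(k) = 4 + (1/4)*473 = 4 + 473/4 = 489/4)
M(u)/(-286702) = (489/4)/(-286702) = (489/4)*(-1/286702) = -489/1146808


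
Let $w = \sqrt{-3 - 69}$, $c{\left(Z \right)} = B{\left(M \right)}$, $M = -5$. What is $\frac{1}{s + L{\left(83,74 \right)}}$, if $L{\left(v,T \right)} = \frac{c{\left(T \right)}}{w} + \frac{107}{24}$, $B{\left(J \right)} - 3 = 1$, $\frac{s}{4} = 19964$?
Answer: $\frac{15333208}{1224517018643} + \frac{64 i \sqrt{2}}{1224517018643} \approx 1.2522 \cdot 10^{-5} + 7.3915 \cdot 10^{-11} i$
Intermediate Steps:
$s = 79856$ ($s = 4 \cdot 19964 = 79856$)
$B{\left(J \right)} = 4$ ($B{\left(J \right)} = 3 + 1 = 4$)
$c{\left(Z \right)} = 4$
$w = 6 i \sqrt{2}$ ($w = \sqrt{-72} = 6 i \sqrt{2} \approx 8.4853 i$)
$L{\left(v,T \right)} = \frac{107}{24} - \frac{i \sqrt{2}}{3}$ ($L{\left(v,T \right)} = \frac{4}{6 i \sqrt{2}} + \frac{107}{24} = 4 \left(- \frac{i \sqrt{2}}{12}\right) + 107 \cdot \frac{1}{24} = - \frac{i \sqrt{2}}{3} + \frac{107}{24} = \frac{107}{24} - \frac{i \sqrt{2}}{3}$)
$\frac{1}{s + L{\left(83,74 \right)}} = \frac{1}{79856 + \left(\frac{107}{24} - \frac{i \sqrt{2}}{3}\right)} = \frac{1}{\frac{1916651}{24} - \frac{i \sqrt{2}}{3}}$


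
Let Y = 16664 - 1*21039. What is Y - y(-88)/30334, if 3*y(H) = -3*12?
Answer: -66355619/15167 ≈ -4375.0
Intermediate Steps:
y(H) = -12 (y(H) = (-3*12)/3 = (1/3)*(-36) = -12)
Y = -4375 (Y = 16664 - 21039 = -4375)
Y - y(-88)/30334 = -4375 - (-12)/30334 = -4375 - 1*(-6/15167) = -4375 + 6/15167 = -66355619/15167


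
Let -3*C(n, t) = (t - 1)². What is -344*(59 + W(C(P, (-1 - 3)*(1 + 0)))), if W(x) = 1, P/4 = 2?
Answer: -20640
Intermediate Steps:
P = 8 (P = 4*2 = 8)
C(n, t) = -(-1 + t)²/3 (C(n, t) = -(t - 1)²/3 = -(-1 + t)²/3)
-344*(59 + W(C(P, (-1 - 3)*(1 + 0)))) = -344*(59 + 1) = -344*60 = -20640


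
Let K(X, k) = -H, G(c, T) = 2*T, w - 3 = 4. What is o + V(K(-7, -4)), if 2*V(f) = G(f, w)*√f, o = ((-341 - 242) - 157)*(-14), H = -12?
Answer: 10360 + 14*√3 ≈ 10384.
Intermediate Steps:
w = 7 (w = 3 + 4 = 7)
o = 10360 (o = (-583 - 157)*(-14) = -740*(-14) = 10360)
K(X, k) = 12 (K(X, k) = -1*(-12) = 12)
V(f) = 7*√f (V(f) = ((2*7)*√f)/2 = (14*√f)/2 = 7*√f)
o + V(K(-7, -4)) = 10360 + 7*√12 = 10360 + 7*(2*√3) = 10360 + 14*√3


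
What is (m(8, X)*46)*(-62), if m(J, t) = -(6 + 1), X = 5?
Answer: 19964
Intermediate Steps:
m(J, t) = -7 (m(J, t) = -1*7 = -7)
(m(8, X)*46)*(-62) = -7*46*(-62) = -322*(-62) = 19964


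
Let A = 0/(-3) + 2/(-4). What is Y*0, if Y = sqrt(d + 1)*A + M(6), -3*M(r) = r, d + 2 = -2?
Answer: 0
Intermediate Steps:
d = -4 (d = -2 - 2 = -4)
M(r) = -r/3
A = -1/2 (A = 0*(-1/3) + 2*(-1/4) = 0 - 1/2 = -1/2 ≈ -0.50000)
Y = -2 - I*sqrt(3)/2 (Y = sqrt(-4 + 1)*(-1/2) - 1/3*6 = sqrt(-3)*(-1/2) - 2 = (I*sqrt(3))*(-1/2) - 2 = -I*sqrt(3)/2 - 2 = -2 - I*sqrt(3)/2 ≈ -2.0 - 0.86602*I)
Y*0 = (-2 - I*sqrt(3)/2)*0 = 0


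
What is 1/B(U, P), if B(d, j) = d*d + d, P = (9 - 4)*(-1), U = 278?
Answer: 1/77562 ≈ 1.2893e-5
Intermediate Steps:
P = -5 (P = 5*(-1) = -5)
B(d, j) = d + d² (B(d, j) = d² + d = d + d²)
1/B(U, P) = 1/(278*(1 + 278)) = 1/(278*279) = 1/77562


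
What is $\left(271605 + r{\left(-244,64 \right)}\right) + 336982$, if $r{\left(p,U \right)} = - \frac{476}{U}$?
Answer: $\frac{9737273}{16} \approx 6.0858 \cdot 10^{5}$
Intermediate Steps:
$\left(271605 + r{\left(-244,64 \right)}\right) + 336982 = \left(271605 - \frac{476}{64}\right) + 336982 = \left(271605 - \frac{119}{16}\right) + 336982 = \frac{4345561}{16} + 336982 = \frac{9737273}{16}$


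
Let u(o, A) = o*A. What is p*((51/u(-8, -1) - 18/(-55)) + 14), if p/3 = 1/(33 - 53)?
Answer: -27327/8800 ≈ -3.1053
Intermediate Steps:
u(o, A) = A*o
p = -3/20 (p = 3/(33 - 53) = 3/(-20) = 3*(-1/20) = -3/20 ≈ -0.15000)
p*((51/u(-8, -1) - 18/(-55)) + 14) = -3*((51/((-1*(-8))) - 18/(-55)) + 14)/20 = -3*((51/8 - 18*(-1/55)) + 14)/20 = -3*((51*(1/8) + 18/55) + 14)/20 = -3*((51/8 + 18/55) + 14)/20 = -3*(2949/440 + 14)/20 = -3/20*9109/440 = -27327/8800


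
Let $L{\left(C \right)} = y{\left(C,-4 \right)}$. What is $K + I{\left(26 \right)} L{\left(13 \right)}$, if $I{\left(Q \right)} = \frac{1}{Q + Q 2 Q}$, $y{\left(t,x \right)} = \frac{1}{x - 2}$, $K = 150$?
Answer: $\frac{1240199}{8268} \approx 150.0$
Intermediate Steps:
$y{\left(t,x \right)} = \frac{1}{-2 + x}$
$L{\left(C \right)} = - \frac{1}{6}$ ($L{\left(C \right)} = \frac{1}{-2 - 4} = \frac{1}{-6} = - \frac{1}{6}$)
$I{\left(Q \right)} = \frac{1}{Q + 2 Q^{2}}$ ($I{\left(Q \right)} = \frac{1}{Q + 2 Q Q} = \frac{1}{Q + 2 Q^{2}}$)
$K + I{\left(26 \right)} L{\left(13 \right)} = 150 + \frac{1}{26 \left(1 + 2 \cdot 26\right)} \left(- \frac{1}{6}\right) = 150 + \frac{1}{26 \left(1 + 52\right)} \left(- \frac{1}{6}\right) = 150 + \frac{1}{26 \cdot 53} \left(- \frac{1}{6}\right) = 150 + \frac{1}{26} \cdot \frac{1}{53} \left(- \frac{1}{6}\right) = 150 + \frac{1}{1378} \left(- \frac{1}{6}\right) = 150 - \frac{1}{8268} = \frac{1240199}{8268}$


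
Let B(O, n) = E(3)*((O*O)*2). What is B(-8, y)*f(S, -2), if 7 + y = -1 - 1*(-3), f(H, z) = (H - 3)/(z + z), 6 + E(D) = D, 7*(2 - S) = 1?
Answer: -768/7 ≈ -109.71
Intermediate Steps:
S = 13/7 (S = 2 - ⅐*1 = 2 - ⅐ = 13/7 ≈ 1.8571)
E(D) = -6 + D
f(H, z) = (-3 + H)/(2*z) (f(H, z) = (-3 + H)/((2*z)) = (-3 + H)*(1/(2*z)) = (-3 + H)/(2*z))
y = -5 (y = -7 + (-1 - 1*(-3)) = -7 + (-1 + 3) = -7 + 2 = -5)
B(O, n) = -6*O² (B(O, n) = (-6 + 3)*((O*O)*2) = -3*O²*2 = -6*O²)
B(-8, y)*f(S, -2) = (-6*(-8)²)*((½)*(-3 + 13/7)/(-2)) = (-6*64)*((½)*(-½)*(-8/7)) = -384*2/7 = -768/7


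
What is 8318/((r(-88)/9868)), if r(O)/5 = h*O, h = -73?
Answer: 10260253/4015 ≈ 2555.5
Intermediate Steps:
r(O) = -365*O (r(O) = 5*(-73*O) = -365*O)
8318/((r(-88)/9868)) = 8318/((-365*(-88)/9868)) = 8318/((32120*(1/9868))) = 8318/(8030/2467) = 8318*(2467/8030) = 10260253/4015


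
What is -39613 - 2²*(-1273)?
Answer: -34521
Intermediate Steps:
-39613 - 2²*(-1273) = -39613 - 4*(-1273) = -39613 - 1*(-5092) = -39613 + 5092 = -34521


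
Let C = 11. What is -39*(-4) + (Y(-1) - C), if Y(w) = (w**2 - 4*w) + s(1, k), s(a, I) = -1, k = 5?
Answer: 149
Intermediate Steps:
Y(w) = -1 + w**2 - 4*w (Y(w) = (w**2 - 4*w) - 1 = -1 + w**2 - 4*w)
-39*(-4) + (Y(-1) - C) = -39*(-4) + ((-1 + (-1)**2 - 4*(-1)) - 1*11) = 156 + ((-1 + 1 + 4) - 11) = 156 + (4 - 11) = 156 - 7 = 149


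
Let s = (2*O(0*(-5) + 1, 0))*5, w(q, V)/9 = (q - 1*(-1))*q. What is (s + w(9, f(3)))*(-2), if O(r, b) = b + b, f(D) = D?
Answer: -1620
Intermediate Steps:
w(q, V) = 9*q*(1 + q) (w(q, V) = 9*((q - 1*(-1))*q) = 9*((q + 1)*q) = 9*((1 + q)*q) = 9*(q*(1 + q)) = 9*q*(1 + q))
O(r, b) = 2*b
s = 0 (s = (2*(2*0))*5 = (2*0)*5 = 0*5 = 0)
(s + w(9, f(3)))*(-2) = (0 + 9*9*(1 + 9))*(-2) = (0 + 9*9*10)*(-2) = (0 + 810)*(-2) = 810*(-2) = -1620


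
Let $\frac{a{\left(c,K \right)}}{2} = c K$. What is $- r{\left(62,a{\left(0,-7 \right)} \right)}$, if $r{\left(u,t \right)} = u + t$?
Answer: $-62$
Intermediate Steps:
$a{\left(c,K \right)} = 2 K c$ ($a{\left(c,K \right)} = 2 c K = 2 K c$)
$r{\left(u,t \right)} = t + u$
$- r{\left(62,a{\left(0,-7 \right)} \right)} = - (2 \left(-7\right) 0 + 62) = - (0 + 62) = \left(-1\right) 62 = -62$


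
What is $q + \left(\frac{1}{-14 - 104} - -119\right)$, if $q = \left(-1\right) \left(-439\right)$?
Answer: $\frac{65843}{118} \approx 557.99$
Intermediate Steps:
$q = 439$
$q + \left(\frac{1}{-14 - 104} - -119\right) = 439 + \left(\frac{1}{-14 - 104} - -119\right) = 439 + \left(\frac{1}{-118} + 119\right) = 439 + \left(- \frac{1}{118} + 119\right) = 439 + \frac{14041}{118} = \frac{65843}{118}$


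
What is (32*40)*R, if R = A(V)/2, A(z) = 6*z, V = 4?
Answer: 15360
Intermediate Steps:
R = 12 (R = (6*4)/2 = 24*(½) = 12)
(32*40)*R = (32*40)*12 = 1280*12 = 15360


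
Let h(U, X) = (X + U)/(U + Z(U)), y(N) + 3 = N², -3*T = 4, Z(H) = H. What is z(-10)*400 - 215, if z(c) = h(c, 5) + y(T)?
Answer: -5435/9 ≈ -603.89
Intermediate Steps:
T = -4/3 (T = -⅓*4 = -4/3 ≈ -1.3333)
y(N) = -3 + N²
h(U, X) = (U + X)/(2*U) (h(U, X) = (X + U)/(U + U) = (U + X)/((2*U)) = (U + X)*(1/(2*U)) = (U + X)/(2*U))
z(c) = -11/9 + (5 + c)/(2*c) (z(c) = (c + 5)/(2*c) + (-3 + (-4/3)²) = (5 + c)/(2*c) + (-3 + 16/9) = (5 + c)/(2*c) - 11/9 = -11/9 + (5 + c)/(2*c))
z(-10)*400 - 215 = ((1/18)*(45 - 13*(-10))/(-10))*400 - 215 = ((1/18)*(-⅒)*(45 + 130))*400 - 215 = ((1/18)*(-⅒)*175)*400 - 215 = -35/36*400 - 215 = -3500/9 - 215 = -5435/9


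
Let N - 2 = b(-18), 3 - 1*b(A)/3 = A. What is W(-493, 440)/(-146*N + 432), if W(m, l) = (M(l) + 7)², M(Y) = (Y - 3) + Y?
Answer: -390728/4529 ≈ -86.272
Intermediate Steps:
b(A) = 9 - 3*A
N = 65 (N = 2 + (9 - 3*(-18)) = 2 + (9 + 54) = 2 + 63 = 65)
M(Y) = -3 + 2*Y (M(Y) = (-3 + Y) + Y = -3 + 2*Y)
W(m, l) = (4 + 2*l)² (W(m, l) = ((-3 + 2*l) + 7)² = (4 + 2*l)²)
W(-493, 440)/(-146*N + 432) = (4*(2 + 440)²)/(-146*65 + 432) = (4*442²)/(-9490 + 432) = (4*195364)/(-9058) = 781456*(-1/9058) = -390728/4529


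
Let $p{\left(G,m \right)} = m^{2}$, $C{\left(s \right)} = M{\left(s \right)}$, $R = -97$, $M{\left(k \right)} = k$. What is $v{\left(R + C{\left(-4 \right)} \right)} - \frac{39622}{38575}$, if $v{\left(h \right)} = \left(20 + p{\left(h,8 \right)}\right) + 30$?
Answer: $\frac{4357928}{38575} \approx 112.97$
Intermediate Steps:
$C{\left(s \right)} = s$
$v{\left(h \right)} = 114$ ($v{\left(h \right)} = \left(20 + 8^{2}\right) + 30 = \left(20 + 64\right) + 30 = 84 + 30 = 114$)
$v{\left(R + C{\left(-4 \right)} \right)} - \frac{39622}{38575} = 114 - \frac{39622}{38575} = \frac{4357928}{38575}$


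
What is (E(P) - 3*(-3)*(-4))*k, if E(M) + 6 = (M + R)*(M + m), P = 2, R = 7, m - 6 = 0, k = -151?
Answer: -4530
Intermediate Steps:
m = 6 (m = 6 + 0 = 6)
E(M) = -6 + (6 + M)*(7 + M) (E(M) = -6 + (M + 7)*(M + 6) = -6 + (7 + M)*(6 + M) = -6 + (6 + M)*(7 + M))
(E(P) - 3*(-3)*(-4))*k = ((36 + 2**2 + 13*2) - 3*(-3)*(-4))*(-151) = ((36 + 4 + 26) + 9*(-4))*(-151) = (66 - 36)*(-151) = 30*(-151) = -4530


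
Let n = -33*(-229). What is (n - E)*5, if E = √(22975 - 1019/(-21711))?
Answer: 37785 - 10*√2707422729621/21711 ≈ 37027.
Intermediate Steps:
n = 7557
E = 2*√2707422729621/21711 (E = √(22975 - 1019*(-1/21711)) = √(22975 + 1019/21711) = √(498811244/21711) = 2*√2707422729621/21711 ≈ 151.58)
(n - E)*5 = (7557 - 2*√2707422729621/21711)*5 = 37785 - 10*√2707422729621/21711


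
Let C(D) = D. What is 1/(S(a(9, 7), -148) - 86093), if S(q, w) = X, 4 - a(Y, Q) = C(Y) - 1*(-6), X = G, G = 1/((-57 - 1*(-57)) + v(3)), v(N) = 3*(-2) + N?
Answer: -3/258280 ≈ -1.1615e-5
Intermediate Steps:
v(N) = -6 + N
G = -⅓ (G = 1/((-57 - 1*(-57)) + (-6 + 3)) = 1/((-57 + 57) - 3) = 1/(0 - 3) = 1/(-3) = -⅓ ≈ -0.33333)
X = -⅓ ≈ -0.33333
a(Y, Q) = -2 - Y (a(Y, Q) = 4 - (Y - 1*(-6)) = 4 - (Y + 6) = 4 - (6 + Y) = 4 + (-6 - Y) = -2 - Y)
S(q, w) = -⅓
1/(S(a(9, 7), -148) - 86093) = 1/(-⅓ - 86093) = 1/(-258280/3) = -3/258280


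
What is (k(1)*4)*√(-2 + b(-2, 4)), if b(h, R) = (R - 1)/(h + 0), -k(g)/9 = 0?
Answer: 0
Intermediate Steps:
k(g) = 0 (k(g) = -9*0 = 0)
b(h, R) = (-1 + R)/h
(k(1)*4)*√(-2 + b(-2, 4)) = (0*4)*√(-2 + (-1 + 4)/(-2)) = 0*√(-2 - ½*3) = 0*√(-2 - 3/2) = 0*√(-7/2) = 0*(I*√14/2) = 0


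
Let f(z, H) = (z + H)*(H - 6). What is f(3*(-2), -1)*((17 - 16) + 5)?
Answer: 294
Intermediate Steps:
f(z, H) = (-6 + H)*(H + z) (f(z, H) = (H + z)*(-6 + H) = (-6 + H)*(H + z))
f(3*(-2), -1)*((17 - 16) + 5) = ((-1)² - 6*(-1) - 18*(-2) - 3*(-2))*((17 - 16) + 5) = (1 + 6 - 6*(-6) - 1*(-6))*(1 + 5) = (1 + 6 + 36 + 6)*6 = 49*6 = 294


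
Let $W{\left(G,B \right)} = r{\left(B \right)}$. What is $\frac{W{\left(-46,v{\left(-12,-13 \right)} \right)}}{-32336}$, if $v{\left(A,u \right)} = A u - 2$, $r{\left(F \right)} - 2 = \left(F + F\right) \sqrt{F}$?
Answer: $- \frac{1}{16168} - \frac{77 \sqrt{154}}{8084} \approx -0.11826$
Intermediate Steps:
$r{\left(F \right)} = 2 + 2 F^{\frac{3}{2}}$ ($r{\left(F \right)} = 2 + \left(F + F\right) \sqrt{F} = 2 + 2 F \sqrt{F} = 2 + 2 F^{\frac{3}{2}}$)
$v{\left(A,u \right)} = -2 + A u$
$W{\left(G,B \right)} = 2 + 2 B^{\frac{3}{2}}$
$\frac{W{\left(-46,v{\left(-12,-13 \right)} \right)}}{-32336} = \frac{2 + 2 \left(-2 - -156\right)^{\frac{3}{2}}}{-32336} = \left(2 + 2 \left(-2 + 156\right)^{\frac{3}{2}}\right) \left(- \frac{1}{32336}\right) = \left(2 + 2 \cdot 154^{\frac{3}{2}}\right) \left(- \frac{1}{32336}\right) = \left(2 + 2 \cdot 154 \sqrt{154}\right) \left(- \frac{1}{32336}\right) = \left(2 + 308 \sqrt{154}\right) \left(- \frac{1}{32336}\right) = - \frac{1}{16168} - \frac{77 \sqrt{154}}{8084}$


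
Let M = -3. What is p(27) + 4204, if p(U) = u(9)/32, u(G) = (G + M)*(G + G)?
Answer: 33659/8 ≈ 4207.4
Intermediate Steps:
u(G) = 2*G*(-3 + G) (u(G) = (G - 3)*(G + G) = (-3 + G)*(2*G) = 2*G*(-3 + G))
p(U) = 27/8 (p(U) = (2*9*(-3 + 9))/32 = (2*9*6)*(1/32) = 108*(1/32) = 27/8)
p(27) + 4204 = 27/8 + 4204 = 33659/8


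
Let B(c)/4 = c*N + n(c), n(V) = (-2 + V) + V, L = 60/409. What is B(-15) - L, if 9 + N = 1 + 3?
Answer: 70288/409 ≈ 171.85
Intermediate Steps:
L = 60/409 (L = 60*(1/409) = 60/409 ≈ 0.14670)
N = -5 (N = -9 + (1 + 3) = -9 + 4 = -5)
n(V) = -2 + 2*V
B(c) = -8 - 12*c (B(c) = 4*(c*(-5) + (-2 + 2*c)) = 4*(-5*c + (-2 + 2*c)) = 4*(-2 - 3*c) = -8 - 12*c)
B(-15) - L = (-8 - 12*(-15)) - 1*60/409 = (-8 + 180) - 60/409 = 172 - 60/409 = 70288/409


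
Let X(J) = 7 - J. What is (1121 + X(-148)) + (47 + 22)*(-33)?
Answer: -1001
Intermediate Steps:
(1121 + X(-148)) + (47 + 22)*(-33) = (1121 + (7 - 1*(-148))) + (47 + 22)*(-33) = (1121 + (7 + 148)) + 69*(-33) = (1121 + 155) - 2277 = 1276 - 2277 = -1001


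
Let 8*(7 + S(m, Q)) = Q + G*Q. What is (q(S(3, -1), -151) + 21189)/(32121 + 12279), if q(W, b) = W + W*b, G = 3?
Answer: 3719/7400 ≈ 0.50257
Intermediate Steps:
S(m, Q) = -7 + Q/2 (S(m, Q) = -7 + (Q + 3*Q)/8 = -7 + (4*Q)/8 = -7 + Q/2)
(q(S(3, -1), -151) + 21189)/(32121 + 12279) = ((-7 + (½)*(-1))*(1 - 151) + 21189)/(32121 + 12279) = ((-7 - ½)*(-150) + 21189)/44400 = (-15/2*(-150) + 21189)*(1/44400) = (1125 + 21189)*(1/44400) = 22314*(1/44400) = 3719/7400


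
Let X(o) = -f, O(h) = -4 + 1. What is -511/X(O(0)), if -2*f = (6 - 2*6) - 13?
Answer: 1022/19 ≈ 53.789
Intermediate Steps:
O(h) = -3
f = 19/2 (f = -((6 - 2*6) - 13)/2 = -((6 - 12) - 13)/2 = -(-6 - 13)/2 = -½*(-19) = 19/2 ≈ 9.5000)
X(o) = -19/2 (X(o) = -1*19/2 = -19/2)
-511/X(O(0)) = -511/(-19/2) = -511*(-2/19) = 1022/19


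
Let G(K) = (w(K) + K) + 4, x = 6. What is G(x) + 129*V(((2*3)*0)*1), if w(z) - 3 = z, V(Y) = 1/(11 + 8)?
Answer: 490/19 ≈ 25.789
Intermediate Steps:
V(Y) = 1/19
w(z) = 3 + z
G(K) = 7 + 2*K (G(K) = ((3 + K) + K) + 4 = (3 + 2*K) + 4 = 7 + 2*K)
G(x) + 129*V(((2*3)*0)*1) = (7 + 2*6) + 129*(1/19) = (7 + 12) + 129/19 = 19 + 129/19 = 490/19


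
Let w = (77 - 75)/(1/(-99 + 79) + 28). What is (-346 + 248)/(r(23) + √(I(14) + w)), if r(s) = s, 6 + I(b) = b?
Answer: -1259986/291199 + 392*√157638/291199 ≈ -3.7924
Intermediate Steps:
I(b) = -6 + b
w = 40/559 (w = 2/(1/(-20) + 28) = 2/(-1/20 + 28) = 2/(559/20) = 2*(20/559) = 40/559 ≈ 0.071556)
(-346 + 248)/(r(23) + √(I(14) + w)) = (-346 + 248)/(23 + √((-6 + 14) + 40/559)) = -98/(23 + √(8 + 40/559)) = -98/(23 + √(4512/559)) = -98/(23 + 4*√157638/559)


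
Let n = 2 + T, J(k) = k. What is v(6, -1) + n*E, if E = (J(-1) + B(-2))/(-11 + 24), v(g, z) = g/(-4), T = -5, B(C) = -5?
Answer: -3/26 ≈ -0.11538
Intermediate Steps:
v(g, z) = -g/4 (v(g, z) = g*(-¼) = -g/4)
E = -6/13 (E = (-1 - 5)/(-11 + 24) = -6/13 ≈ -0.46154)
n = -3 (n = 2 - 5 = -3)
v(6, -1) + n*E = -¼*6 - 3*(-6/13) = -3/2 + 18/13 = -3/26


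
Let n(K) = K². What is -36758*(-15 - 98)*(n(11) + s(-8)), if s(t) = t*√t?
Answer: 502592134 - 66458464*I*√2 ≈ 5.0259e+8 - 9.3986e+7*I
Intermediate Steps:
s(t) = t^(3/2)
-36758*(-15 - 98)*(n(11) + s(-8)) = -36758*(-15 - 98)*(11² + (-8)^(3/2)) = -(-4153654)*(121 - 16*I*√2) = -36758*(-13673 + 1808*I*√2) = 502592134 - 66458464*I*√2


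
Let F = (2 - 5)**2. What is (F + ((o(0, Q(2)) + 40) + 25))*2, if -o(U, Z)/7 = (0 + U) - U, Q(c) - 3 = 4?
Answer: 148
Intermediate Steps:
Q(c) = 7 (Q(c) = 3 + 4 = 7)
o(U, Z) = 0 (o(U, Z) = -7*((0 + U) - U) = -7*(U - U) = -7*0 = 0)
F = 9 (F = (-3)**2 = 9)
(F + ((o(0, Q(2)) + 40) + 25))*2 = (9 + ((0 + 40) + 25))*2 = (9 + (40 + 25))*2 = (9 + 65)*2 = 74*2 = 148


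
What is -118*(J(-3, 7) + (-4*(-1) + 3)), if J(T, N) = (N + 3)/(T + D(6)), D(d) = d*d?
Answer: -28438/33 ≈ -861.76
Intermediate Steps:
D(d) = d²
J(T, N) = (3 + N)/(36 + T) (J(T, N) = (N + 3)/(T + 6²) = (3 + N)/(T + 36) = (3 + N)/(36 + T))
-118*(J(-3, 7) + (-4*(-1) + 3)) = -118*((3 + 7)/(36 - 3) + (-4*(-1) + 3)) = -118*(10/33 + (4 + 3)) = -118*((1/33)*10 + 7) = -118*(10/33 + 7) = -118*241/33 = -28438/33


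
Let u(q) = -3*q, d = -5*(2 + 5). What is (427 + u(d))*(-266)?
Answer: -141512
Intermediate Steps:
d = -35 (d = -5*7 = -35)
(427 + u(d))*(-266) = (427 - 3*(-35))*(-266) = (427 + 105)*(-266) = 532*(-266) = -141512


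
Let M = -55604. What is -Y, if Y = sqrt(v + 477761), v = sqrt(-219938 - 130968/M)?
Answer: -sqrt(92321485043561 + 27802*I*sqrt(10624970082449))/13901 ≈ -691.2 - 0.33924*I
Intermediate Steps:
v = 2*I*sqrt(10624970082449)/13901 (v = sqrt(-219938 - 130968/(-55604)) = sqrt(-219938 - 130968*(-1/55604)) = sqrt(-219938 + 32742/13901) = sqrt(-3057325396/13901) = 2*I*sqrt(10624970082449)/13901 ≈ 468.97*I)
Y = sqrt(477761 + 2*I*sqrt(10624970082449)/13901) (Y = sqrt(2*I*sqrt(10624970082449)/13901 + 477761) = sqrt(477761 + 2*I*sqrt(10624970082449)/13901) ≈ 691.2 + 0.339*I)
-Y = -sqrt(92321485043561 + 27802*I*sqrt(10624970082449))/13901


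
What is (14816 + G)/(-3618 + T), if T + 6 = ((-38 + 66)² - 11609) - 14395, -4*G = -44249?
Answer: -103513/115376 ≈ -0.89718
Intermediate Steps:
G = 44249/4 (G = -¼*(-44249) = 44249/4 ≈ 11062.)
T = -25226 (T = -6 + (((-38 + 66)² - 11609) - 14395) = -6 + ((28² - 11609) - 14395) = -6 + ((784 - 11609) - 14395) = -6 + (-10825 - 14395) = -6 - 25220 = -25226)
(14816 + G)/(-3618 + T) = (14816 + 44249/4)/(-3618 - 25226) = (103513/4)/(-28844) = (103513/4)*(-1/28844) = -103513/115376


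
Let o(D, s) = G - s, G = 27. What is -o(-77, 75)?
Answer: 48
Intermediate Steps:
o(D, s) = 27 - s
-o(-77, 75) = -(27 - 1*75) = -(27 - 75) = -1*(-48) = 48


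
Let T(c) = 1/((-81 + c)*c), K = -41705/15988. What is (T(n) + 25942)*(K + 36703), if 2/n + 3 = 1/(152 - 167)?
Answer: 428800667581533671/450381960 ≈ 9.5208e+8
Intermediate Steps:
n = -15/23 (n = 2/(-3 + 1/(152 - 167)) = 2/(-3 + 1/(-15)) = 2/(-3 - 1/15) = 2/(-46/15) = 2*(-15/46) = -15/23 ≈ -0.65217)
K = -41705/15988 (K = -41705*1/15988 = -41705/15988 ≈ -2.6085)
T(c) = 1/(c*(-81 + c))
(T(n) + 25942)*(K + 36703) = (1/((-15/23)*(-81 - 15/23)) + 25942)*(-41705/15988 + 36703) = (-23/(15*(-1878/23)) + 25942)*(586765859/15988) = (-23/15*(-23/1878) + 25942)*(586765859/15988) = (529/28170 + 25942)*(586765859/15988) = (730786669/28170)*(586765859/15988) = 428800667581533671/450381960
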